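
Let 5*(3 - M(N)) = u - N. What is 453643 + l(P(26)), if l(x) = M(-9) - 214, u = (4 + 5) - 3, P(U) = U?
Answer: 453429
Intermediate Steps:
u = 6 (u = 9 - 3 = 6)
M(N) = 9/5 + N/5 (M(N) = 3 - (6 - N)/5 = 3 + (-6/5 + N/5) = 9/5 + N/5)
l(x) = -214 (l(x) = (9/5 + (⅕)*(-9)) - 214 = (9/5 - 9/5) - 214 = 0 - 214 = -214)
453643 + l(P(26)) = 453643 - 214 = 453429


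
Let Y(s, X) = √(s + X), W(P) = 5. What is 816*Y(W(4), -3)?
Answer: 816*√2 ≈ 1154.0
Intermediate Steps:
Y(s, X) = √(X + s)
816*Y(W(4), -3) = 816*√(-3 + 5) = 816*√2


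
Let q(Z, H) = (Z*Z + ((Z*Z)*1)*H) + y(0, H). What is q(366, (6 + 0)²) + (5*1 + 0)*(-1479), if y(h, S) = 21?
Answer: 4948998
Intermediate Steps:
q(Z, H) = 21 + Z² + H*Z² (q(Z, H) = (Z*Z + ((Z*Z)*1)*H) + 21 = (Z² + (Z²*1)*H) + 21 = (Z² + Z²*H) + 21 = (Z² + H*Z²) + 21 = 21 + Z² + H*Z²)
q(366, (6 + 0)²) + (5*1 + 0)*(-1479) = (21 + 366² + (6 + 0)²*366²) + (5*1 + 0)*(-1479) = (21 + 133956 + 6²*133956) + (5 + 0)*(-1479) = (21 + 133956 + 36*133956) + 5*(-1479) = (21 + 133956 + 4822416) - 7395 = 4956393 - 7395 = 4948998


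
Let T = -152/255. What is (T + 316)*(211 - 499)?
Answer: -7721088/85 ≈ -90836.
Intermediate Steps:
T = -152/255 (T = -152*1/255 = -152/255 ≈ -0.59608)
(T + 316)*(211 - 499) = (-152/255 + 316)*(211 - 499) = (80428/255)*(-288) = -7721088/85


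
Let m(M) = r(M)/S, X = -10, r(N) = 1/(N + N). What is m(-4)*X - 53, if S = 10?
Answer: -423/8 ≈ -52.875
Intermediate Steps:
r(N) = 1/(2*N)
m(M) = 1/(20*M) (m(M) = (1/(2*M))/10 = (1/(2*M))*(1/10) = 1/(20*M))
m(-4)*X - 53 = ((1/20)/(-4))*(-10) - 53 = ((1/20)*(-1/4))*(-10) - 53 = -1/80*(-10) - 53 = 1/8 - 53 = -423/8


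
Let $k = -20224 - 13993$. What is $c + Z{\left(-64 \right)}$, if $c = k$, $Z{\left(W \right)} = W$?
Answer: $-34281$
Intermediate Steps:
$k = -34217$
$c = -34217$
$c + Z{\left(-64 \right)} = -34217 - 64 = -34281$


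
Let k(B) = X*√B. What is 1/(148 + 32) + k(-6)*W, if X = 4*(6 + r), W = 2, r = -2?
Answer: 1/180 + 32*I*√6 ≈ 0.0055556 + 78.384*I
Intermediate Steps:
X = 16 (X = 4*(6 - 2) = 4*4 = 16)
k(B) = 16*√B
1/(148 + 32) + k(-6)*W = 1/(148 + 32) + (16*√(-6))*2 = 1/180 + (16*(I*√6))*2 = 1/180 + (16*I*√6)*2 = 1/180 + 32*I*√6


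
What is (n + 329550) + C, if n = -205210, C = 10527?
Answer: 134867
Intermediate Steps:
(n + 329550) + C = (-205210 + 329550) + 10527 = 124340 + 10527 = 134867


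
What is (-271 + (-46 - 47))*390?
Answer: -141960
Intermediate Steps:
(-271 + (-46 - 47))*390 = (-271 - 93)*390 = -364*390 = -141960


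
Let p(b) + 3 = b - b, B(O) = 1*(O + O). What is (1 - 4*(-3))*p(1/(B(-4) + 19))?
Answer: -39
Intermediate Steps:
B(O) = 2*O (B(O) = 1*(2*O) = 2*O)
p(b) = -3 (p(b) = -3 + (b - b) = -3 + 0 = -3)
(1 - 4*(-3))*p(1/(B(-4) + 19)) = (1 - 4*(-3))*(-3) = (1 + 12)*(-3) = 13*(-3) = -39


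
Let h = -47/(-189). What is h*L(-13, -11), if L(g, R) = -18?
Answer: -94/21 ≈ -4.4762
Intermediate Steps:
h = 47/189 (h = -47*(-1/189) = 47/189 ≈ 0.24868)
h*L(-13, -11) = (47/189)*(-18) = -94/21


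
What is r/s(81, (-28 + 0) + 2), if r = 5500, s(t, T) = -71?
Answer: -5500/71 ≈ -77.465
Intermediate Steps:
r/s(81, (-28 + 0) + 2) = 5500/(-71) = 5500*(-1/71) = -5500/71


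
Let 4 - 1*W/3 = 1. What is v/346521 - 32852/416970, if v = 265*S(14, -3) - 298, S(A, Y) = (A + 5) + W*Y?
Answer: -2065356892/24081476895 ≈ -0.085765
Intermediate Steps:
W = 9 (W = 12 - 3*1 = 12 - 3 = 9)
S(A, Y) = 5 + A + 9*Y (S(A, Y) = (A + 5) + 9*Y = (5 + A) + 9*Y = 5 + A + 9*Y)
v = -2418 (v = 265*(5 + 14 + 9*(-3)) - 298 = 265*(5 + 14 - 27) - 298 = 265*(-8) - 298 = -2120 - 298 = -2418)
v/346521 - 32852/416970 = -2418/346521 - 32852/416970 = -2418*1/346521 - 32852*1/416970 = -806/115507 - 16426/208485 = -2065356892/24081476895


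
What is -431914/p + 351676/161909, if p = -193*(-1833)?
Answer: 54481303018/57278385021 ≈ 0.95117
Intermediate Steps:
p = 353769
-431914/p + 351676/161909 = -431914/353769 + 351676/161909 = 54481303018/57278385021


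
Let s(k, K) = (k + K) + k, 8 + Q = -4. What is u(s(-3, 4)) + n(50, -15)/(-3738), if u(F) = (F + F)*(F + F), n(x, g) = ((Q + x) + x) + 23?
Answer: 19899/1246 ≈ 15.970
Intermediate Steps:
Q = -12 (Q = -8 - 4 = -12)
s(k, K) = K + 2*k (s(k, K) = (K + k) + k = K + 2*k)
n(x, g) = 11 + 2*x (n(x, g) = ((-12 + x) + x) + 23 = (-12 + 2*x) + 23 = 11 + 2*x)
u(F) = 4*F**2 (u(F) = (2*F)*(2*F) = 4*F**2)
u(s(-3, 4)) + n(50, -15)/(-3738) = 4*(4 + 2*(-3))**2 + (11 + 2*50)/(-3738) = 4*(4 - 6)**2 + (11 + 100)*(-1/3738) = 4*(-2)**2 + 111*(-1/3738) = 4*4 - 37/1246 = 16 - 37/1246 = 19899/1246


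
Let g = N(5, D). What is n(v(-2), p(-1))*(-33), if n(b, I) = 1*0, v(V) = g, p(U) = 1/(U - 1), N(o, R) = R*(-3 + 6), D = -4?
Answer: 0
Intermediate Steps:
N(o, R) = 3*R (N(o, R) = R*3 = 3*R)
p(U) = 1/(-1 + U)
g = -12 (g = 3*(-4) = -12)
v(V) = -12
n(b, I) = 0
n(v(-2), p(-1))*(-33) = 0*(-33) = 0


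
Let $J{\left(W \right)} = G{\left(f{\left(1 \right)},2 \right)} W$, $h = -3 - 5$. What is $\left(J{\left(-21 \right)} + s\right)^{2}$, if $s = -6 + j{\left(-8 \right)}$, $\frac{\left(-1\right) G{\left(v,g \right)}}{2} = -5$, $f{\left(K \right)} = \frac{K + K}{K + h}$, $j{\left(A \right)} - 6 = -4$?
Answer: $45796$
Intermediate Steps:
$h = -8$ ($h = -3 - 5 = -8$)
$j{\left(A \right)} = 2$ ($j{\left(A \right)} = 6 - 4 = 2$)
$f{\left(K \right)} = \frac{2 K}{-8 + K}$ ($f{\left(K \right)} = \frac{K + K}{K - 8} = \frac{2 K}{-8 + K}$)
$G{\left(v,g \right)} = 10$ ($G{\left(v,g \right)} = \left(-2\right) \left(-5\right) = 10$)
$s = -4$ ($s = -6 + 2 = -4$)
$J{\left(W \right)} = 10 W$
$\left(J{\left(-21 \right)} + s\right)^{2} = \left(10 \left(-21\right) - 4\right)^{2} = \left(-210 - 4\right)^{2} = \left(-214\right)^{2} = 45796$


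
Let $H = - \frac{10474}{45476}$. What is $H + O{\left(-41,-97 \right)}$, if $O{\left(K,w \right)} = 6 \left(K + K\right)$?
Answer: $- \frac{11192333}{22738} \approx -492.23$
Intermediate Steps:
$H = - \frac{5237}{22738}$ ($H = \left(-10474\right) \frac{1}{45476} = - \frac{5237}{22738} \approx -0.23032$)
$O{\left(K,w \right)} = 12 K$ ($O{\left(K,w \right)} = 6 \cdot 2 K = 12 K$)
$H + O{\left(-41,-97 \right)} = - \frac{5237}{22738} + 12 \left(-41\right) = - \frac{5237}{22738} - 492 = - \frac{11192333}{22738}$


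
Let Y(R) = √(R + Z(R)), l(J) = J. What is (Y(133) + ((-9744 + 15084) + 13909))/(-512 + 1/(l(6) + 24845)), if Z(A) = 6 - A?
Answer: -478356899/12723711 - 24851*√6/12723711 ≈ -37.600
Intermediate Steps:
Y(R) = √6 (Y(R) = √(R + (6 - R)) = √6)
(Y(133) + ((-9744 + 15084) + 13909))/(-512 + 1/(l(6) + 24845)) = (√6 + ((-9744 + 15084) + 13909))/(-512 + 1/(6 + 24845)) = (√6 + (5340 + 13909))/(-512 + 1/24851) = (√6 + 19249)/(-512 + 1/24851) = (19249 + √6)/(-12723711/24851) = (19249 + √6)*(-24851/12723711) = -478356899/12723711 - 24851*√6/12723711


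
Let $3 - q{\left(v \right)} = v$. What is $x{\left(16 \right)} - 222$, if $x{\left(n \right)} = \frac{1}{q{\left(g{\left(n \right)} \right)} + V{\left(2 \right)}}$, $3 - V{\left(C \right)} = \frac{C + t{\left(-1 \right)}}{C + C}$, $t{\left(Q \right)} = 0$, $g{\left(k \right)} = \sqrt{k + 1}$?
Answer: $- \frac{11744}{53} + \frac{4 \sqrt{17}}{53} \approx -221.27$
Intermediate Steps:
$g{\left(k \right)} = \sqrt{1 + k}$
$q{\left(v \right)} = 3 - v$
$V{\left(C \right)} = \frac{5}{2}$ ($V{\left(C \right)} = 3 - \frac{C + 0}{C + C} = 3 - \frac{C}{2 C} = 3 - C \frac{1}{2 C} = 3 - \frac{1}{2} = \frac{5}{2}$)
$x{\left(n \right)} = \frac{1}{\frac{11}{2} - \sqrt{1 + n}}$ ($x{\left(n \right)} = \frac{1}{\left(3 - \sqrt{1 + n}\right) + \frac{5}{2}} = \frac{1}{\frac{11}{2} - \sqrt{1 + n}}$)
$x{\left(16 \right)} - 222 = - \frac{2}{-11 + 2 \sqrt{1 + 16}} - 222 = - \frac{2}{-11 + 2 \sqrt{17}} - 222 = -222 - \frac{2}{-11 + 2 \sqrt{17}}$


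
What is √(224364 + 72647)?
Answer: √297011 ≈ 544.99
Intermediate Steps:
√(224364 + 72647) = √297011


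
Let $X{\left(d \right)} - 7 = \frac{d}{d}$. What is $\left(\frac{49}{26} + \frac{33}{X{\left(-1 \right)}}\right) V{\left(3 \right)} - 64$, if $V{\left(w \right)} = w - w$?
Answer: $-64$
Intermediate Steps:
$X{\left(d \right)} = 8$ ($X{\left(d \right)} = 7 + \frac{d}{d} = 7 + 1 = 8$)
$V{\left(w \right)} = 0$
$\left(\frac{49}{26} + \frac{33}{X{\left(-1 \right)}}\right) V{\left(3 \right)} - 64 = \left(\frac{49}{26} + \frac{33}{8}\right) 0 - 64 = \frac{625}{104} \cdot 0 - 64 = 0 - 64 = -64$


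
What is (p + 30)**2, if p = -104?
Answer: 5476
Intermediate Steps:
(p + 30)**2 = (-104 + 30)**2 = (-74)**2 = 5476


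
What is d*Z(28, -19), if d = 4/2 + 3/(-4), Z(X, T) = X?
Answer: 35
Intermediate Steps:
d = 5/4 (d = 4*(1/2) + 3*(-1/4) = 2 - 3/4 = 5/4 ≈ 1.2500)
d*Z(28, -19) = (5/4)*28 = 35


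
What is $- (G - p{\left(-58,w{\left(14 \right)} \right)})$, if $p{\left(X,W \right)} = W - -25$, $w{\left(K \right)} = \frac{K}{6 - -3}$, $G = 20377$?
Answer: $- \frac{183154}{9} \approx -20350.0$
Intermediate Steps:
$w{\left(K \right)} = \frac{K}{9}$ ($w{\left(K \right)} = \frac{K}{6 + 3} = \frac{K}{9}$)
$p{\left(X,W \right)} = 25 + W$ ($p{\left(X,W \right)} = W + 25 = 25 + W$)
$- (G - p{\left(-58,w{\left(14 \right)} \right)}) = - (20377 - \left(25 + \frac{1}{9} \cdot 14\right)) = - (20377 - \left(25 + \frac{14}{9}\right)) = - (20377 - \frac{239}{9}) = \left(-1\right) \frac{183154}{9} = - \frac{183154}{9}$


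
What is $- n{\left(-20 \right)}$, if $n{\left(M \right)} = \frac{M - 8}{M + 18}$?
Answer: $-14$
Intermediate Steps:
$n{\left(M \right)} = \frac{-8 + M}{18 + M}$
$- n{\left(-20 \right)} = - \frac{-8 - 20}{18 - 20} = - \frac{-28}{-2} = - \frac{\left(-1\right) \left(-28\right)}{2} = \left(-1\right) 14 = -14$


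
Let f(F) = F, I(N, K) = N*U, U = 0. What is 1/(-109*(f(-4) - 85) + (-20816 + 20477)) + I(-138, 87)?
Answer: 1/9362 ≈ 0.00010681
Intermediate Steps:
I(N, K) = 0 (I(N, K) = N*0 = 0)
1/(-109*(f(-4) - 85) + (-20816 + 20477)) + I(-138, 87) = 1/(-109*(-4 - 85) + (-20816 + 20477)) + 0 = 1/(-109*(-89) - 339) + 0 = 1/(9701 - 339) + 0 = 1/9362 + 0 = 1/9362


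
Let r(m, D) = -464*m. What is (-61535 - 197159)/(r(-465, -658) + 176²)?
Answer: -129347/123368 ≈ -1.0485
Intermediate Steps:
(-61535 - 197159)/(r(-465, -658) + 176²) = (-61535 - 197159)/(-464*(-465) + 176²) = -258694/(215760 + 30976) = -258694/246736 = -258694*1/246736 = -129347/123368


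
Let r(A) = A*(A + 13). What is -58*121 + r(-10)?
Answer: -7048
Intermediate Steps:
r(A) = A*(13 + A)
-58*121 + r(-10) = -58*121 - 10*(13 - 10) = -7018 - 10*3 = -7018 - 30 = -7048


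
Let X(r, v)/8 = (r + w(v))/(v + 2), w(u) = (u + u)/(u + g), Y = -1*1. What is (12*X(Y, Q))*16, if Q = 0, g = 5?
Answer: -768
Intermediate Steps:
Y = -1
w(u) = 2*u/(5 + u) (w(u) = (u + u)/(u + 5) = (2*u)/(5 + u) = 2*u/(5 + u))
X(r, v) = 8*(r + 2*v/(5 + v))/(2 + v) (X(r, v) = 8*((r + 2*v/(5 + v))/(v + 2)) = 8*((r + 2*v/(5 + v))/(2 + v)) = 8*(r + 2*v/(5 + v))/(2 + v))
(12*X(Y, Q))*16 = (12*(8*(2*0 - (5 + 0))/((2 + 0)*(5 + 0))))*16 = (12*(8*(0 - 1*5)/(2*5)))*16 = (12*(8*(½)*(⅕)*(0 - 5)))*16 = (12*(8*(½)*(⅕)*(-5)))*16 = (12*(-4))*16 = -48*16 = -768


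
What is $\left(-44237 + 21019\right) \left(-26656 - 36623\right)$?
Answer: $1469211822$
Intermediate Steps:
$\left(-44237 + 21019\right) \left(-26656 - 36623\right) = \left(-23218\right) \left(-63279\right) = 1469211822$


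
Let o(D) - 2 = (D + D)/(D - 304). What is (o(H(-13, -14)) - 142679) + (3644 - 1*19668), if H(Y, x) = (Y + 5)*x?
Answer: -952213/6 ≈ -1.5870e+5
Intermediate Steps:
H(Y, x) = x*(5 + Y) (H(Y, x) = (5 + Y)*x = x*(5 + Y))
o(D) = 2 + 2*D/(-304 + D) (o(D) = 2 + (D + D)/(D - 304) = 2 + (2*D)/(-304 + D) = 2 + 2*D/(-304 + D))
(o(H(-13, -14)) - 142679) + (3644 - 1*19668) = (4*(-152 - 14*(5 - 13))/(-304 - 14*(5 - 13)) - 142679) + (3644 - 1*19668) = (4*(-152 - 14*(-8))/(-304 - 14*(-8)) - 142679) + (3644 - 19668) = (4*(-152 + 112)/(-304 + 112) - 142679) - 16024 = (4*(-40)/(-192) - 142679) - 16024 = (4*(-1/192)*(-40) - 142679) - 16024 = (⅚ - 142679) - 16024 = -856069/6 - 16024 = -952213/6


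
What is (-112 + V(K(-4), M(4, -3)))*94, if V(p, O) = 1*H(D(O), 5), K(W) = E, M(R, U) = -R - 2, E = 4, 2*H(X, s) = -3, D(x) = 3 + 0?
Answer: -10669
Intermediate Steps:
D(x) = 3
H(X, s) = -3/2 (H(X, s) = (1/2)*(-3) = -3/2)
M(R, U) = -2 - R
K(W) = 4
V(p, O) = -3/2 (V(p, O) = 1*(-3/2) = -3/2)
(-112 + V(K(-4), M(4, -3)))*94 = (-112 - 3/2)*94 = -227/2*94 = -10669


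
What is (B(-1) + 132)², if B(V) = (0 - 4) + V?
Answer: 16129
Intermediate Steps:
B(V) = -4 + V
(B(-1) + 132)² = ((-4 - 1) + 132)² = (-5 + 132)² = 127² = 16129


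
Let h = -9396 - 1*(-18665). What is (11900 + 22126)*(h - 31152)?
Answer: -744590958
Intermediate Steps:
h = 9269 (h = -9396 + 18665 = 9269)
(11900 + 22126)*(h - 31152) = (11900 + 22126)*(9269 - 31152) = 34026*(-21883) = -744590958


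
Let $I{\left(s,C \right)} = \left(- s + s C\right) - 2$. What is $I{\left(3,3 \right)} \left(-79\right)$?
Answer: $-316$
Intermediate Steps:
$I{\left(s,C \right)} = -2 - s + C s$ ($I{\left(s,C \right)} = \left(- s + C s\right) - 2 = -2 - s + C s$)
$I{\left(3,3 \right)} \left(-79\right) = \left(-2 - 3 + 3 \cdot 3\right) \left(-79\right) = \left(-2 - 3 + 9\right) \left(-79\right) = 4 \left(-79\right) = -316$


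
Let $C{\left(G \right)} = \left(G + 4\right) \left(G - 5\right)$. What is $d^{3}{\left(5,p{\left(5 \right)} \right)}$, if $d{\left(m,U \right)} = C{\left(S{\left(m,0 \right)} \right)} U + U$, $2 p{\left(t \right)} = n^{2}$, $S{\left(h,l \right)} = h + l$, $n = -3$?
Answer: $\frac{729}{8} \approx 91.125$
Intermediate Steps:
$C{\left(G \right)} = \left(-5 + G\right) \left(4 + G\right)$ ($C{\left(G \right)} = \left(4 + G\right) \left(-5 + G\right) = \left(-5 + G\right) \left(4 + G\right)$)
$p{\left(t \right)} = \frac{9}{2}$ ($p{\left(t \right)} = \frac{\left(-3\right)^{2}}{2} = \frac{1}{2} \cdot 9 = \frac{9}{2}$)
$d{\left(m,U \right)} = U + U \left(-20 + m^{2} - m\right)$ ($d{\left(m,U \right)} = \left(-20 + \left(m + 0\right)^{2} - \left(m + 0\right)\right) U + U = \left(-20 + m^{2} - m\right) U + U = U \left(-20 + m^{2} - m\right) + U = U + U \left(-20 + m^{2} - m\right)$)
$d^{3}{\left(5,p{\left(5 \right)} \right)} = \left(\frac{9 \left(-19 + 5^{2} - 5\right)}{2}\right)^{3} = \left(\frac{9 \left(-19 + 25 - 5\right)}{2}\right)^{3} = \left(\frac{9}{2} \cdot 1\right)^{3} = \left(\frac{9}{2}\right)^{3} = \frac{729}{8}$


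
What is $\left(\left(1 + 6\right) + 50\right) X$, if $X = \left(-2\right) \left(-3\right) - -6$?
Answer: $684$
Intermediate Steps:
$X = 12$ ($X = 6 + 6 = 12$)
$\left(\left(1 + 6\right) + 50\right) X = \left(\left(1 + 6\right) + 50\right) 12 = \left(7 + 50\right) 12 = 57 \cdot 12 = 684$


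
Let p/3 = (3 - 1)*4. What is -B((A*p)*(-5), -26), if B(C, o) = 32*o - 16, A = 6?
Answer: 848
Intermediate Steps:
p = 24 (p = 3*((3 - 1)*4) = 3*(2*4) = 3*8 = 24)
B(C, o) = -16 + 32*o
-B((A*p)*(-5), -26) = -(-16 + 32*(-26)) = -(-16 - 832) = -1*(-848) = 848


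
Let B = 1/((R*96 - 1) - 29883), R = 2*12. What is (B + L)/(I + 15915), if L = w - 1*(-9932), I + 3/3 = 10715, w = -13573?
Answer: -100418781/734427820 ≈ -0.13673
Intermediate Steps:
R = 24
I = 10714 (I = -1 + 10715 = 10714)
L = -3641 (L = -13573 - 1*(-9932) = -13573 + 9932 = -3641)
B = -1/27580 (B = 1/((24*96 - 1) - 29883) = 1/((2304 - 1) - 29883) = 1/(2303 - 29883) = 1/(-27580) = -1/27580 ≈ -3.6258e-5)
(B + L)/(I + 15915) = (-1/27580 - 3641)/(10714 + 15915) = -100418781/27580/26629 = -100418781/27580*1/26629 = -100418781/734427820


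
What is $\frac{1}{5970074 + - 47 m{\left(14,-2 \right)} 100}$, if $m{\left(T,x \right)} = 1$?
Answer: $\frac{1}{5965374} \approx 1.6763 \cdot 10^{-7}$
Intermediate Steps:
$\frac{1}{5970074 + - 47 m{\left(14,-2 \right)} 100} = \frac{1}{5970074 + \left(-47\right) 1 \cdot 100} = \frac{1}{5970074 - 4700} = \frac{1}{5965374}$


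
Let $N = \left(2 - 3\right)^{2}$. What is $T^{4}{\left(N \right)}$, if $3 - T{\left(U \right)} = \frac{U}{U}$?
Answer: $16$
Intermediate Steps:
$N = 1$ ($N = \left(-1\right)^{2} = 1$)
$T{\left(U \right)} = 2$ ($T{\left(U \right)} = 3 - \frac{U}{U} = 3 - 1 = 2$)
$T^{4}{\left(N \right)} = 2^{4} = 16$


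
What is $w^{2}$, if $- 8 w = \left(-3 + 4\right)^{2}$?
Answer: $\frac{1}{64} \approx 0.015625$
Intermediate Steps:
$w = - \frac{1}{8}$ ($w = - \frac{\left(-3 + 4\right)^{2}}{8} = - \frac{1^{2}}{8} = \left(- \frac{1}{8}\right) 1 = - \frac{1}{8} \approx -0.125$)
$w^{2} = \left(- \frac{1}{8}\right)^{2} = \frac{1}{64}$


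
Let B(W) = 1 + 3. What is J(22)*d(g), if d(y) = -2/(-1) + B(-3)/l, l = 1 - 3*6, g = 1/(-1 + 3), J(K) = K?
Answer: 660/17 ≈ 38.824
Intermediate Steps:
g = ½ (g = 1/2 = ½ ≈ 0.50000)
B(W) = 4
l = -17 (l = 1 - 18 = -17)
d(y) = 30/17 (d(y) = -2/(-1) + 4/(-17) = -2*(-1) + 4*(-1/17) = 2 - 4/17 = 30/17)
J(22)*d(g) = 22*(30/17) = 660/17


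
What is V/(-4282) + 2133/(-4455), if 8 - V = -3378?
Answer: -448484/353265 ≈ -1.2695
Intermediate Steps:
V = 3386 (V = 8 - 1*(-3378) = 8 + 3378 = 3386)
V/(-4282) + 2133/(-4455) = 3386/(-4282) + 2133/(-4455) = 3386*(-1/4282) + 2133*(-1/4455) = -1693/2141 - 79/165 = -448484/353265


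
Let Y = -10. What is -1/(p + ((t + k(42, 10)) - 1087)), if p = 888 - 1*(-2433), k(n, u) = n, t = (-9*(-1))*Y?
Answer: -1/2186 ≈ -0.00045746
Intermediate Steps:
t = -90 (t = -9*(-1)*(-10) = 9*(-10) = -90)
p = 3321 (p = 888 + 2433 = 3321)
-1/(p + ((t + k(42, 10)) - 1087)) = -1/(3321 + ((-90 + 42) - 1087)) = -1/(3321 + (-48 - 1087)) = -1/(3321 - 1135) = -1/2186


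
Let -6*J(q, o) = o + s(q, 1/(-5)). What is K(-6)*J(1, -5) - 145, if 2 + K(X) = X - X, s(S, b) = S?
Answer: -439/3 ≈ -146.33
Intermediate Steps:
K(X) = -2 (K(X) = -2 + (X - X) = -2 + 0 = -2)
J(q, o) = -o/6 - q/6 (J(q, o) = -(o + q)/6 = -o/6 - q/6)
K(-6)*J(1, -5) - 145 = -2*(-1/6*(-5) - 1/6*1) - 145 = -2*(5/6 - 1/6) - 145 = -2*2/3 - 145 = -4/3 - 145 = -439/3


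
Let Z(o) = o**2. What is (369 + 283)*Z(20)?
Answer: 260800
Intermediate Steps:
(369 + 283)*Z(20) = (369 + 283)*20**2 = 652*400 = 260800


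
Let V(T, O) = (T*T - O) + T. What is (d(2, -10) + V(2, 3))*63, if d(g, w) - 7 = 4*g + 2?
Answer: 1260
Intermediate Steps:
d(g, w) = 9 + 4*g (d(g, w) = 7 + (4*g + 2) = 7 + (2 + 4*g) = 9 + 4*g)
V(T, O) = T + T² - O (V(T, O) = (T² - O) + T = T + T² - O)
(d(2, -10) + V(2, 3))*63 = ((9 + 4*2) + (2 + 2² - 1*3))*63 = ((9 + 8) + (2 + 4 - 3))*63 = (17 + 3)*63 = 20*63 = 1260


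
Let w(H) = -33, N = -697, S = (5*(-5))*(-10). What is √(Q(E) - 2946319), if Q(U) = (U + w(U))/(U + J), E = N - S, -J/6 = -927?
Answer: I*√2510054780259/923 ≈ 1716.5*I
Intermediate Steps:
J = 5562 (J = -6*(-927) = 5562)
S = 250 (S = -25*(-10) = 250)
E = -947 (E = -697 - 1*250 = -697 - 250 = -947)
Q(U) = (-33 + U)/(5562 + U) (Q(U) = (U - 33)/(U + 5562) = (-33 + U)/(5562 + U))
√(Q(E) - 2946319) = √((-33 - 947)/(5562 - 947) - 2946319) = √(-980/4615 - 2946319) = √((1/4615)*(-980) - 2946319) = √(-196/923 - 2946319) = √(-2719452633/923) = I*√2510054780259/923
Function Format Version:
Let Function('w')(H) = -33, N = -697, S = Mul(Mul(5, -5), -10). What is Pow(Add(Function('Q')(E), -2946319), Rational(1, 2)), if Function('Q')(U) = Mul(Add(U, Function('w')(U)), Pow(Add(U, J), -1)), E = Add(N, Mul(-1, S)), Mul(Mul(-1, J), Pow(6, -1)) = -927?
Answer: Mul(Rational(1, 923), I, Pow(2510054780259, Rational(1, 2))) ≈ Mul(1716.5, I)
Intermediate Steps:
J = 5562 (J = Mul(-6, -927) = 5562)
S = 250 (S = Mul(-25, -10) = 250)
E = -947 (E = Add(-697, Mul(-1, 250)) = Add(-697, -250) = -947)
Function('Q')(U) = Mul(Pow(Add(5562, U), -1), Add(-33, U)) (Function('Q')(U) = Mul(Add(U, -33), Pow(Add(U, 5562), -1)) = Mul(Add(-33, U), Pow(Add(5562, U), -1)) = Mul(Pow(Add(5562, U), -1), Add(-33, U)))
Pow(Add(Function('Q')(E), -2946319), Rational(1, 2)) = Pow(Add(Mul(Pow(Add(5562, -947), -1), Add(-33, -947)), -2946319), Rational(1, 2)) = Pow(Add(Mul(Pow(4615, -1), -980), -2946319), Rational(1, 2)) = Pow(Add(Mul(Rational(1, 4615), -980), -2946319), Rational(1, 2)) = Pow(Add(Rational(-196, 923), -2946319), Rational(1, 2)) = Pow(Rational(-2719452633, 923), Rational(1, 2)) = Mul(Rational(1, 923), I, Pow(2510054780259, Rational(1, 2)))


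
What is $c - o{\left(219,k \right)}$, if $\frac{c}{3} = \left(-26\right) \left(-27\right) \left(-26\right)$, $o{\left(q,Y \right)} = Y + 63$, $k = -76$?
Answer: $-54743$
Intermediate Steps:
$o{\left(q,Y \right)} = 63 + Y$
$c = -54756$ ($c = 3 \left(-26\right) \left(-27\right) \left(-26\right) = 3 \cdot 702 \left(-26\right) = 3 \left(-18252\right) = -54756$)
$c - o{\left(219,k \right)} = -54756 - \left(63 - 76\right) = -54756 - -13 = -54756 + 13 = -54743$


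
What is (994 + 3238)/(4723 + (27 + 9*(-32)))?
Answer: 92/97 ≈ 0.94845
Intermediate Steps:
(994 + 3238)/(4723 + (27 + 9*(-32))) = 4232/(4723 + (27 - 288)) = 4232/(4723 - 261) = 4232/4462 = 4232*(1/4462) = 92/97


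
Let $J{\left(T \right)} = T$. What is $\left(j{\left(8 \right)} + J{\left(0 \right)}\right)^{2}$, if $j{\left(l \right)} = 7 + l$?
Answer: $225$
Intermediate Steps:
$\left(j{\left(8 \right)} + J{\left(0 \right)}\right)^{2} = \left(\left(7 + 8\right) + 0\right)^{2} = \left(15 + 0\right)^{2} = 15^{2} = 225$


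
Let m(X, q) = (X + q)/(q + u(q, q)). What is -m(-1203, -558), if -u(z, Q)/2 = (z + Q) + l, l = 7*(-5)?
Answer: 1761/1744 ≈ 1.0097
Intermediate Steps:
l = -35
u(z, Q) = 70 - 2*Q - 2*z (u(z, Q) = -2*((z + Q) - 35) = -2*((Q + z) - 35) = -2*(-35 + Q + z) = 70 - 2*Q - 2*z)
m(X, q) = (X + q)/(70 - 3*q) (m(X, q) = (X + q)/(q + (70 - 2*q - 2*q)) = (X + q)/(q + (70 - 4*q)) = (X + q)/(70 - 3*q))
-m(-1203, -558) = -(-1*(-1203) - 1*(-558))/(-70 + 3*(-558)) = -(1203 + 558)/(-70 - 1674) = -1761/(-1744) = -(-1)*1761/1744 = -1*(-1761/1744) = 1761/1744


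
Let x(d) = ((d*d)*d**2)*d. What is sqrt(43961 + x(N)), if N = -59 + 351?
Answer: sqrt(2122825355193) ≈ 1.4570e+6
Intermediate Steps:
N = 292
x(d) = d**5 (x(d) = (d**2*d**2)*d = d**4*d = d**5)
sqrt(43961 + x(N)) = sqrt(43961 + 292**5) = sqrt(43961 + 2122825311232) = sqrt(2122825355193)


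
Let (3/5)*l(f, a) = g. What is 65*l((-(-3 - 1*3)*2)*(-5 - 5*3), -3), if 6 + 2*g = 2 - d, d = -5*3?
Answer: 3575/6 ≈ 595.83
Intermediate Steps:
d = -15
g = 11/2 (g = -3 + (2 - 1*(-15))/2 = -3 + (2 + 15)/2 = -3 + (½)*17 = -3 + 17/2 = 11/2 ≈ 5.5000)
l(f, a) = 55/6 (l(f, a) = (5/3)*(11/2) = 55/6)
65*l((-(-3 - 1*3)*2)*(-5 - 5*3), -3) = 65*(55/6) = 3575/6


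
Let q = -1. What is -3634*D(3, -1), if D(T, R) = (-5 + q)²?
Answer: -130824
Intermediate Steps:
D(T, R) = 36 (D(T, R) = (-5 - 1)² = (-6)² = 36)
-3634*D(3, -1) = -3634*36 = -130824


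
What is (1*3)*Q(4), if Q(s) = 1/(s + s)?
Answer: 3/8 ≈ 0.37500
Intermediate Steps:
Q(s) = 1/(2*s)
(1*3)*Q(4) = (1*3)*((½)/4) = 3*((½)*(¼)) = 3*(⅛) = 3/8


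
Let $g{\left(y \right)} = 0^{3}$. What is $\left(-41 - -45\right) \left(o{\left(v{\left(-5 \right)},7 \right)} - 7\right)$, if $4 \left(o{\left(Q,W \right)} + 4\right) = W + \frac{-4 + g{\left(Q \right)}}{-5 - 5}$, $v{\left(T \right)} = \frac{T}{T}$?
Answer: $- \frac{183}{5} \approx -36.6$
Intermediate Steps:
$g{\left(y \right)} = 0$
$v{\left(T \right)} = 1$
$o{\left(Q,W \right)} = - \frac{39}{10} + \frac{W}{4}$ ($o{\left(Q,W \right)} = -4 + \frac{W + \frac{-4 + 0}{-5 - 5}}{4} = -4 + \frac{W - \frac{4}{-10}}{4} = -4 + \frac{W - - \frac{2}{5}}{4} = -4 + \frac{W + \frac{2}{5}}{4} = -4 + \frac{\frac{2}{5} + W}{4} = -4 + \left(\frac{1}{10} + \frac{W}{4}\right) = - \frac{39}{10} + \frac{W}{4}$)
$\left(-41 - -45\right) \left(o{\left(v{\left(-5 \right)},7 \right)} - 7\right) = \left(-41 - -45\right) \left(\left(- \frac{39}{10} + \frac{1}{4} \cdot 7\right) - 7\right) = \left(-41 + 45\right) \left(\left(- \frac{39}{10} + \frac{7}{4}\right) - 7\right) = 4 \left(- \frac{43}{20} - 7\right) = 4 \left(- \frac{183}{20}\right) = - \frac{183}{5}$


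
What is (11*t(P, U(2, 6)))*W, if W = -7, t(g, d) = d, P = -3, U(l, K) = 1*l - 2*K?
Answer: 770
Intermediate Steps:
U(l, K) = l - 2*K
(11*t(P, U(2, 6)))*W = (11*(2 - 2*6))*(-7) = (11*(2 - 12))*(-7) = (11*(-10))*(-7) = -110*(-7) = 770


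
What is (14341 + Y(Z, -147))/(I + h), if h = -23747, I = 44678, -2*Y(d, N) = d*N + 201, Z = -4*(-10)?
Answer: 34361/41862 ≈ 0.82082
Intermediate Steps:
Z = 40
Y(d, N) = -201/2 - N*d/2 (Y(d, N) = -(d*N + 201)/2 = -(N*d + 201)/2 = -(201 + N*d)/2 = -201/2 - N*d/2)
(14341 + Y(Z, -147))/(I + h) = (14341 + (-201/2 - 1/2*(-147)*40))/(44678 - 23747) = (14341 + (-201/2 + 2940))/20931 = (14341 + 5679/2)*(1/20931) = (34361/2)*(1/20931) = 34361/41862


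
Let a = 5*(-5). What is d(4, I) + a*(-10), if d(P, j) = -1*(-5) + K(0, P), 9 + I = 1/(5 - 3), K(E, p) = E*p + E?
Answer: 255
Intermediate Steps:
K(E, p) = E + E*p
a = -25
I = -17/2 (I = -9 + 1/(5 - 3) = -9 + 1/2 = -9 + ½ = -17/2 ≈ -8.5000)
d(P, j) = 5 (d(P, j) = -1*(-5) + 0*(1 + P) = 5 + 0 = 5)
d(4, I) + a*(-10) = 5 - 25*(-10) = 5 + 250 = 255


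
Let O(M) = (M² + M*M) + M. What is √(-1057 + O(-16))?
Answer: I*√561 ≈ 23.685*I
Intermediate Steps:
O(M) = M + 2*M² (O(M) = (M² + M²) + M = 2*M² + M = M + 2*M²)
√(-1057 + O(-16)) = √(-1057 - 16*(1 + 2*(-16))) = √(-1057 - 16*(1 - 32)) = √(-1057 - 16*(-31)) = √(-1057 + 496) = √(-561) = I*√561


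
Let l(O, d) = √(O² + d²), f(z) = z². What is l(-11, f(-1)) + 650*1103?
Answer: 716950 + √122 ≈ 7.1696e+5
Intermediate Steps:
l(-11, f(-1)) + 650*1103 = √((-11)² + ((-1)²)²) + 650*1103 = √(121 + 1²) + 716950 = √(121 + 1) + 716950 = √122 + 716950 = 716950 + √122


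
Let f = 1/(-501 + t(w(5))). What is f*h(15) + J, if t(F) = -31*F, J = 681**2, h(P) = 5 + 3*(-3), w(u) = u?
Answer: 76056805/164 ≈ 4.6376e+5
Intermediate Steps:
h(P) = -4 (h(P) = 5 - 9 = -4)
J = 463761
f = -1/656 (f = 1/(-501 - 31*5) = 1/(-501 - 155) = 1/(-656) = -1/656 ≈ -0.0015244)
f*h(15) + J = -1/656*(-4) + 463761 = 1/164 + 463761 = 76056805/164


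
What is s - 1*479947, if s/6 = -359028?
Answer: -2634115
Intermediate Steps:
s = -2154168 (s = 6*(-359028) = -2154168)
s - 1*479947 = -2154168 - 1*479947 = -2154168 - 479947 = -2634115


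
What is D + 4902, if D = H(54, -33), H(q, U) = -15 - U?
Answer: 4920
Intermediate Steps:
D = 18 (D = -15 - 1*(-33) = -15 + 33 = 18)
D + 4902 = 18 + 4902 = 4920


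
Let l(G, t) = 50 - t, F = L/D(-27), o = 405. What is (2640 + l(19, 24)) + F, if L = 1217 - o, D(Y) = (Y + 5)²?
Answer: 322789/121 ≈ 2667.7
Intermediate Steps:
D(Y) = (5 + Y)²
L = 812 (L = 1217 - 1*405 = 1217 - 405 = 812)
F = 203/121 (F = 812/((5 - 27)²) = 812/((-22)²) = 812/484 = 812*(1/484) = 203/121 ≈ 1.6777)
(2640 + l(19, 24)) + F = (2640 + (50 - 1*24)) + 203/121 = (2640 + (50 - 24)) + 203/121 = (2640 + 26) + 203/121 = 2666 + 203/121 = 322789/121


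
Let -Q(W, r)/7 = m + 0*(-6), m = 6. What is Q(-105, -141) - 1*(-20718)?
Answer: 20676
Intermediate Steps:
Q(W, r) = -42 (Q(W, r) = -7*(6 + 0*(-6)) = -7*(6 + 0) = -7*6 = -42)
Q(-105, -141) - 1*(-20718) = -42 - 1*(-20718) = -42 + 20718 = 20676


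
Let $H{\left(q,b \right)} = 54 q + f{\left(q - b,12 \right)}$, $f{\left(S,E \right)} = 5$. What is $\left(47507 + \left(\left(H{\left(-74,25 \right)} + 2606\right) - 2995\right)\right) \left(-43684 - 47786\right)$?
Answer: $-3944826690$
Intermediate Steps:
$H{\left(q,b \right)} = 5 + 54 q$ ($H{\left(q,b \right)} = 54 q + 5 = 5 + 54 q$)
$\left(47507 + \left(\left(H{\left(-74,25 \right)} + 2606\right) - 2995\right)\right) \left(-43684 - 47786\right) = \left(47507 + \left(\left(\left(5 + 54 \left(-74\right)\right) + 2606\right) - 2995\right)\right) \left(-43684 - 47786\right) = \left(47507 + \left(\left(\left(5 - 3996\right) + 2606\right) - 2995\right)\right) \left(-91470\right) = \left(47507 + \left(\left(-3991 + 2606\right) - 2995\right)\right) \left(-91470\right) = \left(47507 - 4380\right) \left(-91470\right) = 43127 \left(-91470\right) = -3944826690$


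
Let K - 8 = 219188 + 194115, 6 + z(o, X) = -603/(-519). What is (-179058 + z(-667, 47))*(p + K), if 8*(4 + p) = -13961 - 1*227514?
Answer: -94946586035451/1384 ≈ -6.8603e+10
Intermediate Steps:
z(o, X) = -837/173 (z(o, X) = -6 - 603/(-519) = -6 - 603*(-1/519) = -6 + 201/173 = -837/173)
K = 413311 (K = 8 + (219188 + 194115) = 8 + 413303 = 413311)
p = -241507/8 (p = -4 + (-13961 - 1*227514)/8 = -4 + (-13961 - 227514)/8 = -4 + (1/8)*(-241475) = -4 - 241475/8 = -241507/8 ≈ -30188.)
(-179058 + z(-667, 47))*(p + K) = (-179058 - 837/173)*(-241507/8 + 413311) = -30977871/173*3064981/8 = -94946586035451/1384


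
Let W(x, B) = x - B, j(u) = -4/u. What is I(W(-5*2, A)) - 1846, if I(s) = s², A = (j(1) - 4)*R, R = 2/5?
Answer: -44994/25 ≈ -1799.8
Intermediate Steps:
R = ⅖ (R = 2*(⅕) = ⅖ ≈ 0.40000)
A = -16/5 (A = (-4/1 - 4)*(⅖) = (-4*1 - 4)*(⅖) = (-4 - 4)*(⅖) = -8*⅖ = -16/5 ≈ -3.2000)
I(W(-5*2, A)) - 1846 = (-5*2 - 1*(-16/5))² - 1846 = (-10 + 16/5)² - 1846 = (-34/5)² - 1846 = 1156/25 - 1846 = -44994/25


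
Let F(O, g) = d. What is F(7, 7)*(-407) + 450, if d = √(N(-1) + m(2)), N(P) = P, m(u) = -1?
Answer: 450 - 407*I*√2 ≈ 450.0 - 575.58*I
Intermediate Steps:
d = I*√2 (d = √(-1 - 1) = √(-2) = I*√2 ≈ 1.4142*I)
F(O, g) = I*√2
F(7, 7)*(-407) + 450 = (I*√2)*(-407) + 450 = -407*I*√2 + 450 = 450 - 407*I*√2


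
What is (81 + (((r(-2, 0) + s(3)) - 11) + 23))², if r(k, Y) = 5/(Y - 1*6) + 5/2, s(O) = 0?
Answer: 80656/9 ≈ 8961.8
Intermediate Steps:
r(k, Y) = 5/2 + 5/(-6 + Y) (r(k, Y) = 5/(Y - 6) + 5*(½) = 5/(-6 + Y) + 5/2 = 5/2 + 5/(-6 + Y))
(81 + (((r(-2, 0) + s(3)) - 11) + 23))² = (81 + (((5*(-4 + 0)/(2*(-6 + 0)) + 0) - 11) + 23))² = (81 + ((((5/2)*(-4)/(-6) + 0) - 11) + 23))² = (81 + ((((5/2)*(-⅙)*(-4) + 0) - 11) + 23))² = (81 + (((5/3 + 0) - 11) + 23))² = (81 + ((5/3 - 11) + 23))² = (81 + (-28/3 + 23))² = (81 + 41/3)² = (284/3)² = 80656/9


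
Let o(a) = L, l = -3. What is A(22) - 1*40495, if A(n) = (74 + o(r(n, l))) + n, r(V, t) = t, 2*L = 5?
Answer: -80793/2 ≈ -40397.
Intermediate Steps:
L = 5/2 (L = (½)*5 = 5/2 ≈ 2.5000)
o(a) = 5/2
A(n) = 153/2 + n (A(n) = (74 + 5/2) + n = 153/2 + n)
A(22) - 1*40495 = (153/2 + 22) - 1*40495 = 197/2 - 40495 = -80793/2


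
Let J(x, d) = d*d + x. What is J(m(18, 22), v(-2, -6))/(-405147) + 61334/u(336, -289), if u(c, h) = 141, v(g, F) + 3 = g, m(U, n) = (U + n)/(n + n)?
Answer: 91114035631/209460999 ≈ 434.99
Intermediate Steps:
m(U, n) = (U + n)/(2*n) (m(U, n) = (U + n)/((2*n)) = (U + n)*(1/(2*n)) = (U + n)/(2*n))
v(g, F) = -3 + g
J(x, d) = x + d² (J(x, d) = d² + x = x + d²)
J(m(18, 22), v(-2, -6))/(-405147) + 61334/u(336, -289) = ((½)*(18 + 22)/22 + (-3 - 2)²)/(-405147) + 61334/141 = ((½)*(1/22)*40 + (-5)²)*(-1/405147) + 61334*(1/141) = (10/11 + 25)*(-1/405147) + 61334/141 = (285/11)*(-1/405147) + 61334/141 = -95/1485539 + 61334/141 = 91114035631/209460999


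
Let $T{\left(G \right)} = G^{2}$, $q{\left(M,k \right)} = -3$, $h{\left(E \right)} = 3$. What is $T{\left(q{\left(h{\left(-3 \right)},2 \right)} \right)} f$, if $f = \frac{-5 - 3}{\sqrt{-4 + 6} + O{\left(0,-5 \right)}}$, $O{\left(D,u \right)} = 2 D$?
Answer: $- 36 \sqrt{2} \approx -50.912$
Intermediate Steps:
$f = - 4 \sqrt{2}$ ($f = \frac{-5 - 3}{\sqrt{-4 + 6} + 2 \cdot 0} = - \frac{8}{\sqrt{2} + 0} = - \frac{8}{\sqrt{2}} = - 8 \frac{\sqrt{2}}{2} = - 4 \sqrt{2} \approx -5.6569$)
$T{\left(q{\left(h{\left(-3 \right)},2 \right)} \right)} f = \left(-3\right)^{2} \left(- 4 \sqrt{2}\right) = 9 \left(- 4 \sqrt{2}\right) = - 36 \sqrt{2}$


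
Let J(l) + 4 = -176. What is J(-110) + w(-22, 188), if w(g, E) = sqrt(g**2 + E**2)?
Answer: -180 + 26*sqrt(53) ≈ 9.2829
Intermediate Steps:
J(l) = -180 (J(l) = -4 - 176 = -180)
w(g, E) = sqrt(E**2 + g**2)
J(-110) + w(-22, 188) = -180 + sqrt(188**2 + (-22)**2) = -180 + sqrt(35344 + 484) = -180 + sqrt(35828) = -180 + 26*sqrt(53)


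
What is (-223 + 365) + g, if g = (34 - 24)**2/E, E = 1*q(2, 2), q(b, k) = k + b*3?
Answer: 309/2 ≈ 154.50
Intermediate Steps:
q(b, k) = k + 3*b
E = 8 (E = 1*(2 + 3*2) = 1*(2 + 6) = 1*8 = 8)
g = 25/2 (g = (34 - 24)**2/8 = 10**2*(1/8) = 100*(1/8) = 25/2 ≈ 12.500)
(-223 + 365) + g = (-223 + 365) + 25/2 = 142 + 25/2 = 309/2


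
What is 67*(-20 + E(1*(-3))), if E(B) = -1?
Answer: -1407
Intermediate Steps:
67*(-20 + E(1*(-3))) = 67*(-20 - 1) = 67*(-21) = -1407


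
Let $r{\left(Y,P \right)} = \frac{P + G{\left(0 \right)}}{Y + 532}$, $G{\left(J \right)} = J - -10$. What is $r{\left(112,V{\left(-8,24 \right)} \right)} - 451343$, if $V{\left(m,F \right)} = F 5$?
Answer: $- \frac{145332381}{322} \approx -4.5134 \cdot 10^{5}$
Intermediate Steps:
$G{\left(J \right)} = 10 + J$ ($G{\left(J \right)} = J + 10 = 10 + J$)
$V{\left(m,F \right)} = 5 F$
$r{\left(Y,P \right)} = \frac{10 + P}{532 + Y}$ ($r{\left(Y,P \right)} = \frac{P + \left(10 + 0\right)}{Y + 532} = \frac{P + 10}{532 + Y} = \frac{10 + P}{532 + Y}$)
$r{\left(112,V{\left(-8,24 \right)} \right)} - 451343 = \frac{10 + 5 \cdot 24}{532 + 112} - 451343 = \frac{10 + 120}{644} - 451343 = \frac{1}{644} \cdot 130 - 451343 = \frac{65}{322} - 451343 = - \frac{145332381}{322}$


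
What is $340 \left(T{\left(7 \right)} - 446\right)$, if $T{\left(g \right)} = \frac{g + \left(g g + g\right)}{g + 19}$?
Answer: $- \frac{1960610}{13} \approx -1.5082 \cdot 10^{5}$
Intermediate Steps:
$T{\left(g \right)} = \frac{g^{2} + 2 g}{19 + g}$ ($T{\left(g \right)} = \frac{g + \left(g^{2} + g\right)}{19 + g} = \frac{g + \left(g + g^{2}\right)}{19 + g} = \frac{g^{2} + 2 g}{19 + g}$)
$340 \left(T{\left(7 \right)} - 446\right) = 340 \left(\frac{7 \left(2 + 7\right)}{19 + 7} - 446\right) = 340 \left(7 \cdot \frac{1}{26} \cdot 9 - 446\right) = 340 \left(\frac{63}{26} - 446\right) = 340 \left(- \frac{11533}{26}\right) = - \frac{1960610}{13}$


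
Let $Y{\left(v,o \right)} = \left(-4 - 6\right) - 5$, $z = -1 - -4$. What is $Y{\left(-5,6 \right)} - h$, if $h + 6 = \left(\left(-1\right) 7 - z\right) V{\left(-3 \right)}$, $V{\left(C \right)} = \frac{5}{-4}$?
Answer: $- \frac{43}{2} \approx -21.5$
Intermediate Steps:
$z = 3$ ($z = -1 + 4 = 3$)
$V{\left(C \right)} = - \frac{5}{4}$ ($V{\left(C \right)} = 5 \left(- \frac{1}{4}\right) = - \frac{5}{4}$)
$Y{\left(v,o \right)} = -15$ ($Y{\left(v,o \right)} = -10 - 5 = -15$)
$h = \frac{13}{2}$ ($h = -6 + \left(\left(-1\right) 7 - 3\right) \left(- \frac{5}{4}\right) = -6 + \left(-7 - 3\right) \left(- \frac{5}{4}\right) = -6 - - \frac{25}{2} = -6 + \frac{25}{2} = \frac{13}{2} \approx 6.5$)
$Y{\left(-5,6 \right)} - h = -15 - \frac{13}{2} = - \frac{43}{2}$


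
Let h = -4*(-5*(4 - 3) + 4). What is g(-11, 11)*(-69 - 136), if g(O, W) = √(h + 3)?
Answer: -205*√7 ≈ -542.38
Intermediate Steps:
h = 4 (h = -4*(-5*1 + 4) = -4*(-5 + 4) = -4*(-1) = 4)
g(O, W) = √7 (g(O, W) = √(4 + 3) = √7)
g(-11, 11)*(-69 - 136) = √7*(-69 - 136) = √7*(-205) = -205*√7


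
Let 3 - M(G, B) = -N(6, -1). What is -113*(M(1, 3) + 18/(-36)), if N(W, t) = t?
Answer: -339/2 ≈ -169.50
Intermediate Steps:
M(G, B) = 2 (M(G, B) = 3 - (-1)*(-1) = 3 - 1*1 = 3 - 1 = 2)
-113*(M(1, 3) + 18/(-36)) = -113*(2 + 18/(-36)) = -113*(2 + 18*(-1/36)) = -113*(2 - 1/2) = -113*3/2 = -339/2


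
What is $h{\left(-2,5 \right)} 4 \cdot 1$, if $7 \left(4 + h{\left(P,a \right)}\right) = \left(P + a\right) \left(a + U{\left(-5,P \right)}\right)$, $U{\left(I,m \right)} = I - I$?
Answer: $- \frac{52}{7} \approx -7.4286$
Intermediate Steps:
$U{\left(I,m \right)} = 0$
$h{\left(P,a \right)} = -4 + \frac{a \left(P + a\right)}{7}$ ($h{\left(P,a \right)} = -4 + \frac{\left(P + a\right) \left(a + 0\right)}{7} = -4 + \frac{\left(P + a\right) a}{7} = -4 + \frac{a \left(P + a\right)}{7}$)
$h{\left(-2,5 \right)} 4 \cdot 1 = \left(-4 + \frac{5^{2}}{7} + \frac{1}{7} \left(-2\right) 5\right) 4 \cdot 1 = \left(-4 + \frac{1}{7} \cdot 25 - \frac{10}{7}\right) 4 \cdot 1 = \left(-4 + \frac{25}{7} - \frac{10}{7}\right) 4 \cdot 1 = \left(- \frac{13}{7}\right) 4 \cdot 1 = \left(- \frac{52}{7}\right) 1 = - \frac{52}{7}$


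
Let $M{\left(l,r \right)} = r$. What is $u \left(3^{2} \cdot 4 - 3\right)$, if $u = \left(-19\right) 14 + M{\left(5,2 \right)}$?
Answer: $-8712$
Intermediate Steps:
$u = -264$ ($u = \left(-19\right) 14 + 2 = -266 + 2 = -264$)
$u \left(3^{2} \cdot 4 - 3\right) = - 264 \left(3^{2} \cdot 4 - 3\right) = - 264 \left(9 \cdot 4 - 3\right) = - 264 \left(36 - 3\right) = \left(-264\right) 33 = -8712$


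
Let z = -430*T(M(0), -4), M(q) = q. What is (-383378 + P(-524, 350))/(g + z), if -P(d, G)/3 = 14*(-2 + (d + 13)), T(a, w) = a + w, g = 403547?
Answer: -361832/405267 ≈ -0.89282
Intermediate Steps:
z = 1720 (z = -430*(0 - 4) = -430*(-4) = 1720)
P(d, G) = -462 - 42*d (P(d, G) = -42*(-2 + (d + 13)) = -42*(-2 + (13 + d)) = -42*(11 + d) = -3*(154 + 14*d) = -462 - 42*d)
(-383378 + P(-524, 350))/(g + z) = (-383378 + (-462 - 42*(-524)))/(403547 + 1720) = (-383378 + (-462 + 22008))/405267 = (-383378 + 21546)*(1/405267) = -361832*1/405267 = -361832/405267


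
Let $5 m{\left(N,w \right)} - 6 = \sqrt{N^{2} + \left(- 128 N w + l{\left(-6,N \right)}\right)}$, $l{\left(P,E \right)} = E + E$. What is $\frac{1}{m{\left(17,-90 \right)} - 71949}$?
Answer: $- \frac{1798695}{129411951958} - \frac{5 \sqrt{196163}}{129411951958} \approx -1.3916 \cdot 10^{-5}$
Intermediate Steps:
$l{\left(P,E \right)} = 2 E$
$m{\left(N,w \right)} = \frac{6}{5} + \frac{\sqrt{N^{2} + 2 N - 128 N w}}{5}$ ($m{\left(N,w \right)} = \frac{6}{5} + \frac{\sqrt{N^{2} + \left(- 128 N w + 2 N\right)}}{5} = \frac{6}{5} + \frac{\sqrt{N^{2} - \left(- 2 N + 128 N w\right)}}{5} = \frac{6}{5} + \frac{\sqrt{N^{2} + 2 N - 128 N w}}{5}$)
$\frac{1}{m{\left(17,-90 \right)} - 71949} = \frac{1}{\left(\frac{6}{5} + \frac{\sqrt{17 \left(2 + 17 - -11520\right)}}{5}\right) - 71949} = \frac{1}{\left(\frac{6}{5} + \frac{\sqrt{17 \left(2 + 17 + 11520\right)}}{5}\right) - 71949} = \frac{1}{\left(\frac{6}{5} + \frac{\sqrt{17 \cdot 11539}}{5}\right) - 71949} = \frac{1}{\left(\frac{6}{5} + \frac{\sqrt{196163}}{5}\right) - 71949} = \frac{1}{- \frac{359739}{5} + \frac{\sqrt{196163}}{5}}$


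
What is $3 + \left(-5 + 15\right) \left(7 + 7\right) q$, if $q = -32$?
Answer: $-4477$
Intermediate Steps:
$3 + \left(-5 + 15\right) \left(7 + 7\right) q = 3 + \left(-5 + 15\right) \left(7 + 7\right) \left(-32\right) = 3 + 10 \cdot 14 \left(-32\right) = 3 + 140 \left(-32\right) = 3 - 4480 = -4477$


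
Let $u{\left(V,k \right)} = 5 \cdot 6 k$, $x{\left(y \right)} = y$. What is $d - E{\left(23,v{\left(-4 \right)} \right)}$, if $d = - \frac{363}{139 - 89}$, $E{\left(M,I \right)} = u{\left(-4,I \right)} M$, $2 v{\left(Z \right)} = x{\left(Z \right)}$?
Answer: $\frac{68637}{50} \approx 1372.7$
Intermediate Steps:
$v{\left(Z \right)} = \frac{Z}{2}$
$u{\left(V,k \right)} = 30 k$
$E{\left(M,I \right)} = 30 I M$
$d = - \frac{363}{50} \approx -7.26$
$d - E{\left(23,v{\left(-4 \right)} \right)} = - \frac{363}{50} - 30 \cdot \frac{1}{2} \left(-4\right) 23 = - \frac{363}{50} - 30 \left(-2\right) 23 = - \frac{363}{50} - -1380 = - \frac{363}{50} + 1380 = \frac{68637}{50}$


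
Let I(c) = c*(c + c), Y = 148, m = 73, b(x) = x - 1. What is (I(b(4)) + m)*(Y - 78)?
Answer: 6370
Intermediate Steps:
b(x) = -1 + x
I(c) = 2*c² (I(c) = c*(2*c) = 2*c²)
(I(b(4)) + m)*(Y - 78) = (2*(-1 + 4)² + 73)*(148 - 78) = (2*3² + 73)*70 = (2*9 + 73)*70 = (18 + 73)*70 = 91*70 = 6370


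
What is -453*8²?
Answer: -28992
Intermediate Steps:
-453*8² = -453*64 = -28992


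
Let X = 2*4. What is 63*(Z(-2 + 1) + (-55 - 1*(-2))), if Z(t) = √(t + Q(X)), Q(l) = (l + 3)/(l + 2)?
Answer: -3339 + 63*√10/10 ≈ -3319.1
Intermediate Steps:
X = 8
Q(l) = (3 + l)/(2 + l)
Z(t) = √(11/10 + t) (Z(t) = √(t + (3 + 8)/(2 + 8)) = √(t + 11/10) = √(11/10 + t))
63*(Z(-2 + 1) + (-55 - 1*(-2))) = 63*(√(110 + 100*(-2 + 1))/10 + (-55 - 1*(-2))) = 63*(√(110 + 100*(-1))/10 + (-55 + 2)) = 63*(√(110 - 100)/10 - 53) = 63*(√10/10 - 53) = 63*(-53 + √10/10) = -3339 + 63*√10/10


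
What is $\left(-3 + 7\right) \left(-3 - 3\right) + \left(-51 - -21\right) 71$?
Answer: $-2154$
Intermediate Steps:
$\left(-3 + 7\right) \left(-3 - 3\right) + \left(-51 - -21\right) 71 = 4 \left(-3 - 3\right) + \left(-51 + 21\right) 71 = 4 \left(-6\right) - 2130 = -24 - 2130 = -2154$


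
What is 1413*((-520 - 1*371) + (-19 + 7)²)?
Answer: -1055511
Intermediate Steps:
1413*((-520 - 1*371) + (-19 + 7)²) = 1413*((-520 - 371) + (-12)²) = 1413*(-891 + 144) = 1413*(-747) = -1055511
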